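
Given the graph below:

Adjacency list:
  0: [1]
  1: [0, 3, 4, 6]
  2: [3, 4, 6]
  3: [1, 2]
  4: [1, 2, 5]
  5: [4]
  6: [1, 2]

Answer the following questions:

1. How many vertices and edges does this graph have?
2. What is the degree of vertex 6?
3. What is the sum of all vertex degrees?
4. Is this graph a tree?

Count: 7 vertices, 8 edges.
Vertex 6 has neighbors [1, 2], degree = 2.
Handshaking lemma: 2 * 8 = 16.
A tree on 7 vertices has 6 edges. This graph has 8 edges (2 extra). Not a tree.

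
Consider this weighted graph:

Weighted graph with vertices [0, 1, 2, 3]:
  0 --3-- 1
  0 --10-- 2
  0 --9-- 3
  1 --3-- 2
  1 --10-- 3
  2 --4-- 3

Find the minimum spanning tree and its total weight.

Applying Kruskal's algorithm (sort edges by weight, add if no cycle):
  Add (0,1) w=3
  Add (1,2) w=3
  Add (2,3) w=4
  Skip (0,3) w=9 (creates cycle)
  Skip (0,2) w=10 (creates cycle)
  Skip (1,3) w=10 (creates cycle)
MST weight = 10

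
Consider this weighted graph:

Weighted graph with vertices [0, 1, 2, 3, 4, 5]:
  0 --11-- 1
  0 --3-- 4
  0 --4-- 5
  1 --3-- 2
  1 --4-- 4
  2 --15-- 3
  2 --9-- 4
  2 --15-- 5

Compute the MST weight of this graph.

Applying Kruskal's algorithm (sort edges by weight, add if no cycle):
  Add (0,4) w=3
  Add (1,2) w=3
  Add (0,5) w=4
  Add (1,4) w=4
  Skip (2,4) w=9 (creates cycle)
  Skip (0,1) w=11 (creates cycle)
  Add (2,3) w=15
  Skip (2,5) w=15 (creates cycle)
MST weight = 29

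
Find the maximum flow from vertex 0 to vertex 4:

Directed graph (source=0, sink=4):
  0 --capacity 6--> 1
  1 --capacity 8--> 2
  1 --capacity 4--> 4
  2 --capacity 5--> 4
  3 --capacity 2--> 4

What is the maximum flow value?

Computing max flow:
  Flow on (0->1): 6/6
  Flow on (1->2): 2/8
  Flow on (1->4): 4/4
  Flow on (2->4): 2/5
Maximum flow = 6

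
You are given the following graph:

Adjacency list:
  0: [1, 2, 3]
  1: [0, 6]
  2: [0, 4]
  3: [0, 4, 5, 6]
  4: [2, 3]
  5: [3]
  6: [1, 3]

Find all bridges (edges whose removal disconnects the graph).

A bridge is an edge whose removal increases the number of connected components.
Bridges found: (3,5)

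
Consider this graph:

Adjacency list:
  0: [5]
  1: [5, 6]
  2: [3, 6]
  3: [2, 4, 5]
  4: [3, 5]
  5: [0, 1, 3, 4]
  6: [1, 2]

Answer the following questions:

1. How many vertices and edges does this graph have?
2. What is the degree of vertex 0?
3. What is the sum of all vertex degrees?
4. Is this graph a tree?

Count: 7 vertices, 8 edges.
Vertex 0 has neighbors [5], degree = 1.
Handshaking lemma: 2 * 8 = 16.
A tree on 7 vertices has 6 edges. This graph has 8 edges (2 extra). Not a tree.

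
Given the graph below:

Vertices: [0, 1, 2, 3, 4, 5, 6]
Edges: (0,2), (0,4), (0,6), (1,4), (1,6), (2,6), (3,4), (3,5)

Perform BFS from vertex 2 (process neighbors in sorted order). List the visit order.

BFS from vertex 2 (neighbors processed in ascending order):
Visit order: 2, 0, 6, 4, 1, 3, 5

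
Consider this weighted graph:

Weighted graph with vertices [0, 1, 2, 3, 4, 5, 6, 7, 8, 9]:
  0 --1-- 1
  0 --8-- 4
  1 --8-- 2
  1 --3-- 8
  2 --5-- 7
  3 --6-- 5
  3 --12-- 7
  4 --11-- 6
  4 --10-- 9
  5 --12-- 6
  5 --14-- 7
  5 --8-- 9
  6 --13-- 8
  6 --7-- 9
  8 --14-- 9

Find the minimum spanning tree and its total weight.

Applying Kruskal's algorithm (sort edges by weight, add if no cycle):
  Add (0,1) w=1
  Add (1,8) w=3
  Add (2,7) w=5
  Add (3,5) w=6
  Add (6,9) w=7
  Add (0,4) w=8
  Add (1,2) w=8
  Add (5,9) w=8
  Add (4,9) w=10
  Skip (4,6) w=11 (creates cycle)
  Skip (3,7) w=12 (creates cycle)
  Skip (5,6) w=12 (creates cycle)
  Skip (6,8) w=13 (creates cycle)
  Skip (5,7) w=14 (creates cycle)
  Skip (8,9) w=14 (creates cycle)
MST weight = 56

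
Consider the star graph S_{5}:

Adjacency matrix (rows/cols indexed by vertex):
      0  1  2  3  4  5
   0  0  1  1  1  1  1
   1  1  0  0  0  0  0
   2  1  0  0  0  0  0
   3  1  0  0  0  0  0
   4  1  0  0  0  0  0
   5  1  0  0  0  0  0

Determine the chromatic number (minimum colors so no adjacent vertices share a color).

S_{5} has one hub adjacent to 5 leaves; leaves are pairwise non-adjacent.
Color the hub 0 and every leaf 1.
Chromatic number = 2.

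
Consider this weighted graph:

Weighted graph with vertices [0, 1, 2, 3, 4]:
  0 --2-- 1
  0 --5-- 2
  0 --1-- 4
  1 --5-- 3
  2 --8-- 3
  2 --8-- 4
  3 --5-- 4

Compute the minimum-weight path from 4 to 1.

Using Dijkstra's algorithm from vertex 4:
Shortest path: 4 -> 0 -> 1
Total weight: 1 + 2 = 3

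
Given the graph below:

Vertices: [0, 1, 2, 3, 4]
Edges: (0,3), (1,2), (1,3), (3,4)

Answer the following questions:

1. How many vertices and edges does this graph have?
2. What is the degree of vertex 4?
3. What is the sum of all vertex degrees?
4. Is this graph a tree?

Count: 5 vertices, 4 edges.
Vertex 4 has neighbors [3], degree = 1.
Handshaking lemma: 2 * 4 = 8.
A graph is a tree iff it is connected and has exactly n-1 edges. This graph is connected (all 5 vertices in one component) and has 5-1 = 4 edges. It is a tree.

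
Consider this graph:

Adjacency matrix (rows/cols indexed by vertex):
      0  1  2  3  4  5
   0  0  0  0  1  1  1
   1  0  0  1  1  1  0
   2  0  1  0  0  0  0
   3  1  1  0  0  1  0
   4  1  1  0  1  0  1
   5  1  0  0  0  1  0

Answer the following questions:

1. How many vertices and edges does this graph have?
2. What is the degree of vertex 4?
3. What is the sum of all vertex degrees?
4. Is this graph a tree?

Count: 6 vertices, 8 edges.
Vertex 4 has neighbors [0, 1, 3, 5], degree = 4.
Handshaking lemma: 2 * 8 = 16.
A tree on 6 vertices has 5 edges. This graph has 8 edges (3 extra). Not a tree.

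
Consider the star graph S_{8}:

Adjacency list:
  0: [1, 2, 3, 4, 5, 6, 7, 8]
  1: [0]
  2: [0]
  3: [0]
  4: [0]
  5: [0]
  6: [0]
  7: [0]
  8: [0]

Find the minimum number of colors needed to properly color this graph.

S_{8} has one hub adjacent to 8 leaves; leaves are pairwise non-adjacent.
Color the hub 0 and every leaf 1.
Chromatic number = 2.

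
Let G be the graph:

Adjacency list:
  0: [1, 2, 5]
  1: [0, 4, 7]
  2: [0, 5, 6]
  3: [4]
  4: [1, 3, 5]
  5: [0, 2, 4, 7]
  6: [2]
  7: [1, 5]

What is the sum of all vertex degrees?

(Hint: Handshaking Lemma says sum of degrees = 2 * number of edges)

Count edges: 10 edges.
By Handshaking Lemma: sum of degrees = 2 * 10 = 20.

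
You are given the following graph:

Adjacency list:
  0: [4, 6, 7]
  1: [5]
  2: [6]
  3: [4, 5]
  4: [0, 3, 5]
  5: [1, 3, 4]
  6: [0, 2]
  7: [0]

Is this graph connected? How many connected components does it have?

Checking connectivity: the graph has 1 connected component(s).
All vertices are reachable from each other. The graph IS connected.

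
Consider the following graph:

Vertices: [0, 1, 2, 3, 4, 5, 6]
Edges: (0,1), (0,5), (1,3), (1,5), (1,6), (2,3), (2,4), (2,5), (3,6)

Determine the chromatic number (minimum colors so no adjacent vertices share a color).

The graph has a maximum clique of size 3 (lower bound on chromatic number).
A valid 3-coloring: {0: 2, 1: 0, 2: 0, 3: 1, 4: 1, 5: 1, 6: 2}.
Chromatic number = 3.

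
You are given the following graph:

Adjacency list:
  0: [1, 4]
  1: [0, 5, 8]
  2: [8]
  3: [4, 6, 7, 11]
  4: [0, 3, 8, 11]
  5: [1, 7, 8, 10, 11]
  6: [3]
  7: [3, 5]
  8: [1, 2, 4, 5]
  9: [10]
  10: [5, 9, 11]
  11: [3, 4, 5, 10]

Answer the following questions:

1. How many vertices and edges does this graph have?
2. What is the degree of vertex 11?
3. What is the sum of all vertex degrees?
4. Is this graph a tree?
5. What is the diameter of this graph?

Count: 12 vertices, 17 edges.
Vertex 11 has neighbors [3, 4, 5, 10], degree = 4.
Handshaking lemma: 2 * 17 = 34.
A tree on 12 vertices has 11 edges. This graph has 17 edges (6 extra). Not a tree.
Diameter (longest shortest path) = 4.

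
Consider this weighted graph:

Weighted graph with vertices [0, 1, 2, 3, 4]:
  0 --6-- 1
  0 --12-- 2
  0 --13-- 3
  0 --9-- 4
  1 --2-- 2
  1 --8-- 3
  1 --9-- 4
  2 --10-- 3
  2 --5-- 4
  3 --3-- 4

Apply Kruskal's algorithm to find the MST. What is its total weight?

Applying Kruskal's algorithm (sort edges by weight, add if no cycle):
  Add (1,2) w=2
  Add (3,4) w=3
  Add (2,4) w=5
  Add (0,1) w=6
  Skip (1,3) w=8 (creates cycle)
  Skip (0,4) w=9 (creates cycle)
  Skip (1,4) w=9 (creates cycle)
  Skip (2,3) w=10 (creates cycle)
  Skip (0,2) w=12 (creates cycle)
  Skip (0,3) w=13 (creates cycle)
MST weight = 16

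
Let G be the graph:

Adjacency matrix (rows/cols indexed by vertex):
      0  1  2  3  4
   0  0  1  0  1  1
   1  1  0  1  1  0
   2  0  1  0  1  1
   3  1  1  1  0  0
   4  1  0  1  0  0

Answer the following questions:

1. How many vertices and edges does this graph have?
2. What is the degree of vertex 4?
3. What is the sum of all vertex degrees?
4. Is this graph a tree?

Count: 5 vertices, 7 edges.
Vertex 4 has neighbors [0, 2], degree = 2.
Handshaking lemma: 2 * 7 = 14.
A tree on 5 vertices has 4 edges. This graph has 7 edges (3 extra). Not a tree.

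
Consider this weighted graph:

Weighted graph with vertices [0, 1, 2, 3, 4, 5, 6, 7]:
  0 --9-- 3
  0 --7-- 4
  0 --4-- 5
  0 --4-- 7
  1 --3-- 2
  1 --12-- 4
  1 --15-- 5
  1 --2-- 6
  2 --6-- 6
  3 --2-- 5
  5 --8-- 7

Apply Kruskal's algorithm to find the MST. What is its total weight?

Applying Kruskal's algorithm (sort edges by weight, add if no cycle):
  Add (1,6) w=2
  Add (3,5) w=2
  Add (1,2) w=3
  Add (0,5) w=4
  Add (0,7) w=4
  Skip (2,6) w=6 (creates cycle)
  Add (0,4) w=7
  Skip (5,7) w=8 (creates cycle)
  Skip (0,3) w=9 (creates cycle)
  Add (1,4) w=12
  Skip (1,5) w=15 (creates cycle)
MST weight = 34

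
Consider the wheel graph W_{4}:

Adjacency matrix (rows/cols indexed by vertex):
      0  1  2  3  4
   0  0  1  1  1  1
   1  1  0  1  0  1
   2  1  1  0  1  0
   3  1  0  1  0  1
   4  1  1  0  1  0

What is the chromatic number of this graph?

W_{4} = C_{4} plus a hub adjacent to every cycle vertex.
The outer cycle needs 2 colors (even cycle); the hub is adjacent to all of them so needs a fresh color.
Chromatic number = 2 + 1 = 3.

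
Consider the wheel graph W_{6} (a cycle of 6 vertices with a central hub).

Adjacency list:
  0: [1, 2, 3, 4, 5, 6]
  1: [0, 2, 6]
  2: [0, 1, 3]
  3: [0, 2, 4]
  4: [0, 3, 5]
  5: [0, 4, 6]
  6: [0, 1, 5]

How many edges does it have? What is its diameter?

Wheel graph W_{6}: 6 cycle edges + 6 spoke edges = 12 edges.
The hub is distance 1 from all cycle vertices. Max distance between cycle vertices through hub is 2.
Diameter = 2.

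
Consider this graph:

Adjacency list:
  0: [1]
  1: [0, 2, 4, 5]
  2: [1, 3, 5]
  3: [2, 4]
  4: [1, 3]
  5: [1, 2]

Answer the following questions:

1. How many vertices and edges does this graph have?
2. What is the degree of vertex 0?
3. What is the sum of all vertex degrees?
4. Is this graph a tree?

Count: 6 vertices, 7 edges.
Vertex 0 has neighbors [1], degree = 1.
Handshaking lemma: 2 * 7 = 14.
A tree on 6 vertices has 5 edges. This graph has 7 edges (2 extra). Not a tree.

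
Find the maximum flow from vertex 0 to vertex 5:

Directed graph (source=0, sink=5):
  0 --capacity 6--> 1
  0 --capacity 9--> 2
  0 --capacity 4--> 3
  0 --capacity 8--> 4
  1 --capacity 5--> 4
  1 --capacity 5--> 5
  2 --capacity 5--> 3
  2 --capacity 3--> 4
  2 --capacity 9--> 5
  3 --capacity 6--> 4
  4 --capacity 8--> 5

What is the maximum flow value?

Computing max flow:
  Flow on (0->1): 6/6
  Flow on (0->2): 9/9
  Flow on (0->4): 7/8
  Flow on (1->4): 1/5
  Flow on (1->5): 5/5
  Flow on (2->5): 9/9
  Flow on (4->5): 8/8
Maximum flow = 22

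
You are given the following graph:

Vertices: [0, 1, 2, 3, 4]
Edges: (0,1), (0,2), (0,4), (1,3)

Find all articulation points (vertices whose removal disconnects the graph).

An articulation point is a vertex whose removal disconnects the graph.
Articulation points: [0, 1]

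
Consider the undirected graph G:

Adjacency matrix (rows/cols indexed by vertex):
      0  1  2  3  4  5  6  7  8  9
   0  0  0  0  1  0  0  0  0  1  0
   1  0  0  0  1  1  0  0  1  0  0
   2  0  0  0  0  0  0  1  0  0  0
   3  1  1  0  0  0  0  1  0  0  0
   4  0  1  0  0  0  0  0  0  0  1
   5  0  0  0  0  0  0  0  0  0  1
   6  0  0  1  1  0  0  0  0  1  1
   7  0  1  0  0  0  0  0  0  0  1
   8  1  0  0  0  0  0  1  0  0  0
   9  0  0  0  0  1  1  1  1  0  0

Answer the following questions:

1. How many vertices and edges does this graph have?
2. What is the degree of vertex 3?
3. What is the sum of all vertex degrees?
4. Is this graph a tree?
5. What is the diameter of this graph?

Count: 10 vertices, 12 edges.
Vertex 3 has neighbors [0, 1, 6], degree = 3.
Handshaking lemma: 2 * 12 = 24.
A tree on 10 vertices has 9 edges. This graph has 12 edges (3 extra). Not a tree.
Diameter (longest shortest path) = 4.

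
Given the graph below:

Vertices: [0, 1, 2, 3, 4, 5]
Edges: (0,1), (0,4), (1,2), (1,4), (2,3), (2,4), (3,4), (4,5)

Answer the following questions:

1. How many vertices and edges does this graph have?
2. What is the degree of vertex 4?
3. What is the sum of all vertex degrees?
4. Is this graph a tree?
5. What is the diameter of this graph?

Count: 6 vertices, 8 edges.
Vertex 4 has neighbors [0, 1, 2, 3, 5], degree = 5.
Handshaking lemma: 2 * 8 = 16.
A tree on 6 vertices has 5 edges. This graph has 8 edges (3 extra). Not a tree.
Diameter (longest shortest path) = 2.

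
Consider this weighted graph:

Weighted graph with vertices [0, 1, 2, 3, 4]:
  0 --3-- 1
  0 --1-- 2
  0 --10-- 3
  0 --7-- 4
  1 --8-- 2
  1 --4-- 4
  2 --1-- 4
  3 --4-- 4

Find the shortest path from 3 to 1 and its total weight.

Using Dijkstra's algorithm from vertex 3:
Shortest path: 3 -> 4 -> 1
Total weight: 4 + 4 = 8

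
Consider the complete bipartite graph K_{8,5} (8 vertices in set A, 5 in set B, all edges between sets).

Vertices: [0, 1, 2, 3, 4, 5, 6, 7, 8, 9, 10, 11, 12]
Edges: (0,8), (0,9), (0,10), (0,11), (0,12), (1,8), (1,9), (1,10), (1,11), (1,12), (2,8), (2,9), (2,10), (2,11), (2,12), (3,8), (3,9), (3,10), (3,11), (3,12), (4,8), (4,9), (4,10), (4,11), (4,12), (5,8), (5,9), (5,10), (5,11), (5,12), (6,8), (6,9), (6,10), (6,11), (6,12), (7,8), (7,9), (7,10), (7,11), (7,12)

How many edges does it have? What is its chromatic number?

K_{8,5} has 8 * 5 = 40 edges.
Bipartite graphs have chromatic number 2 (color each partition differently).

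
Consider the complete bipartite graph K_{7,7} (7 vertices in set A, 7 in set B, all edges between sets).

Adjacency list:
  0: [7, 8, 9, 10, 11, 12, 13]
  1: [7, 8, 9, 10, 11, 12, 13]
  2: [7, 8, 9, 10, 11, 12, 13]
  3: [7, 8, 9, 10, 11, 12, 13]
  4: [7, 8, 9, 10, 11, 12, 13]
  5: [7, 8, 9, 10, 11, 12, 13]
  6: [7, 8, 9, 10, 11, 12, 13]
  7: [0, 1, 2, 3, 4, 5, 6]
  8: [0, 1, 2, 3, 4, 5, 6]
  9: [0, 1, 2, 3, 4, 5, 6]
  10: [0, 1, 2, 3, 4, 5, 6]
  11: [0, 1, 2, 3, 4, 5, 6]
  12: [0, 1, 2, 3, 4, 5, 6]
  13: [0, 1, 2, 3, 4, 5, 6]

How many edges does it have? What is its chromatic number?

K_{7,7} has 7 * 7 = 49 edges.
Bipartite graphs have chromatic number 2 (color each partition differently).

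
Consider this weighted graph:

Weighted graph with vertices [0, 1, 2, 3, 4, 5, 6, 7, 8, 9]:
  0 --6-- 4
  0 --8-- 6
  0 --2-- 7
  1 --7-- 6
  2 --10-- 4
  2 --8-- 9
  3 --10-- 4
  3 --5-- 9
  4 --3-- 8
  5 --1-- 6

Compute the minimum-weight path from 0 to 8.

Using Dijkstra's algorithm from vertex 0:
Shortest path: 0 -> 4 -> 8
Total weight: 6 + 3 = 9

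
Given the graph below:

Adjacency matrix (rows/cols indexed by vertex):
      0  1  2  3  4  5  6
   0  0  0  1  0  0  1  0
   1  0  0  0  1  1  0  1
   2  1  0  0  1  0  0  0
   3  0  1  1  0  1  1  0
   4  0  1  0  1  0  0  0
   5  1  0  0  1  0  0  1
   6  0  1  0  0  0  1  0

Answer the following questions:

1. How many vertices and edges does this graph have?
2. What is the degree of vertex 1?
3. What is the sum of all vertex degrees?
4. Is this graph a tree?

Count: 7 vertices, 9 edges.
Vertex 1 has neighbors [3, 4, 6], degree = 3.
Handshaking lemma: 2 * 9 = 18.
A tree on 7 vertices has 6 edges. This graph has 9 edges (3 extra). Not a tree.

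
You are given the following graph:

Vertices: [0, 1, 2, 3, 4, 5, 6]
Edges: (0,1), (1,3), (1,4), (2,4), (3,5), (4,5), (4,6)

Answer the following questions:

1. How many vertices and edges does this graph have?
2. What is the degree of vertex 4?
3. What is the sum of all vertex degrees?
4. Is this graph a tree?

Count: 7 vertices, 7 edges.
Vertex 4 has neighbors [1, 2, 5, 6], degree = 4.
Handshaking lemma: 2 * 7 = 14.
A tree on 7 vertices has 6 edges. This graph has 7 edges (1 extra). Not a tree.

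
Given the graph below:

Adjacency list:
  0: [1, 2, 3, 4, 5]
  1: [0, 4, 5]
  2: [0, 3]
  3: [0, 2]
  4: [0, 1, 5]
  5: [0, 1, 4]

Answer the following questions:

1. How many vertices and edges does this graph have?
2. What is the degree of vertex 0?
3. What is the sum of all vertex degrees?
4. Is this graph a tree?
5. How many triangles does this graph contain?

Count: 6 vertices, 9 edges.
Vertex 0 has neighbors [1, 2, 3, 4, 5], degree = 5.
Handshaking lemma: 2 * 9 = 18.
A tree on 6 vertices has 5 edges. This graph has 9 edges (4 extra). Not a tree.
Number of triangles = 5.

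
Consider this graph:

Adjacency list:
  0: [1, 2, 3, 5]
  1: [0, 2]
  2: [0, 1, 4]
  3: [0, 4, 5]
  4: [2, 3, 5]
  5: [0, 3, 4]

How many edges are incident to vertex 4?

Vertex 4 has neighbors [2, 3, 5], so deg(4) = 3.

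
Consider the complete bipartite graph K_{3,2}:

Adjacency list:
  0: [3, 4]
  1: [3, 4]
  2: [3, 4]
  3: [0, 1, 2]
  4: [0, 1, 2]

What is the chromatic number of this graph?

K_{3,2} is bipartite: vertices split into two independent sets of size 3 and 2.
Color one set 0, the other 1. No adjacent vertices share a color.
Chromatic number = 2.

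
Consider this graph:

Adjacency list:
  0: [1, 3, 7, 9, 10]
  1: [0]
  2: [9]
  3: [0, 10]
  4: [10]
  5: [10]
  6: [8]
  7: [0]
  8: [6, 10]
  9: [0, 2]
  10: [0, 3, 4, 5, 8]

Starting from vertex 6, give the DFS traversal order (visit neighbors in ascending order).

DFS from vertex 6 (neighbors processed in ascending order):
Visit order: 6, 8, 10, 0, 1, 3, 7, 9, 2, 4, 5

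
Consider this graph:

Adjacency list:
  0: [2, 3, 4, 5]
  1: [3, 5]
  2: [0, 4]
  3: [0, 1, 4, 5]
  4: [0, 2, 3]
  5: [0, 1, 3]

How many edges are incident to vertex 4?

Vertex 4 has neighbors [0, 2, 3], so deg(4) = 3.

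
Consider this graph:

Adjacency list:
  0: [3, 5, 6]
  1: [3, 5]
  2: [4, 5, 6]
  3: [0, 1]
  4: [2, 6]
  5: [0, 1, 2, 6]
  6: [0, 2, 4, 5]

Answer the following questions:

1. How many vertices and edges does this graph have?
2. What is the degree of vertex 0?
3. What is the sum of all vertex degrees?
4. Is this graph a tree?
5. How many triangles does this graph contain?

Count: 7 vertices, 10 edges.
Vertex 0 has neighbors [3, 5, 6], degree = 3.
Handshaking lemma: 2 * 10 = 20.
A tree on 7 vertices has 6 edges. This graph has 10 edges (4 extra). Not a tree.
Number of triangles = 3.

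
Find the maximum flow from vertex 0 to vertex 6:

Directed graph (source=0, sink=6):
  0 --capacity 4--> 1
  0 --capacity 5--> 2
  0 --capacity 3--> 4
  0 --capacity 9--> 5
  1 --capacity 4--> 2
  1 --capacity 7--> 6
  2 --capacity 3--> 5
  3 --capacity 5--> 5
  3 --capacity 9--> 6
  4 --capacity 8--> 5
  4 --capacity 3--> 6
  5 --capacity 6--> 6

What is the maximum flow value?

Computing max flow:
  Flow on (0->1): 4/4
  Flow on (0->2): 3/5
  Flow on (0->4): 3/3
  Flow on (0->5): 3/9
  Flow on (1->6): 4/7
  Flow on (2->5): 3/3
  Flow on (4->6): 3/3
  Flow on (5->6): 6/6
Maximum flow = 13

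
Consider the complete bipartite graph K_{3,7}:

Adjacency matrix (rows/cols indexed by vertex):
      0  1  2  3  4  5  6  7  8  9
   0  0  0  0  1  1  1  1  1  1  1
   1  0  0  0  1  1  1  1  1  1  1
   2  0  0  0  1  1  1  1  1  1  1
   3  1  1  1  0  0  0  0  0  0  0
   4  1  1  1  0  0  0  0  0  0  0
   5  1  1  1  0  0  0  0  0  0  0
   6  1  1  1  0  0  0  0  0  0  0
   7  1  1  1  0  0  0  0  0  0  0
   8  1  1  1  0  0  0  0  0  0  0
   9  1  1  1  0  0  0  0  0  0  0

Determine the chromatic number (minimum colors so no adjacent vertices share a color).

K_{3,7} is bipartite: vertices split into two independent sets of size 3 and 7.
Color one set 0, the other 1. No adjacent vertices share a color.
Chromatic number = 2.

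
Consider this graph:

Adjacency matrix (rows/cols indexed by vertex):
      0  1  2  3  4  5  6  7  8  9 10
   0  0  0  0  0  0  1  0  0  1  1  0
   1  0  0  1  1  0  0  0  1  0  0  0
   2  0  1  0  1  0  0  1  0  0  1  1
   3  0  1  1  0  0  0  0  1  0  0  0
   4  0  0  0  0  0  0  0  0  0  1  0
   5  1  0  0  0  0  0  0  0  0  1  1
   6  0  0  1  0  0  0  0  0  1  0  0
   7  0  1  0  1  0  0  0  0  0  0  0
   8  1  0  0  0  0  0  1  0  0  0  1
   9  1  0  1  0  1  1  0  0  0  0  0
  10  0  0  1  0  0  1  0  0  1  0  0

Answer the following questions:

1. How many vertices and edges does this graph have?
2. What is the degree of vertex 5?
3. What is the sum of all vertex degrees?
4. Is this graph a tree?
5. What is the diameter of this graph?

Count: 11 vertices, 16 edges.
Vertex 5 has neighbors [0, 9, 10], degree = 3.
Handshaking lemma: 2 * 16 = 32.
A tree on 11 vertices has 10 edges. This graph has 16 edges (6 extra). Not a tree.
Diameter (longest shortest path) = 4.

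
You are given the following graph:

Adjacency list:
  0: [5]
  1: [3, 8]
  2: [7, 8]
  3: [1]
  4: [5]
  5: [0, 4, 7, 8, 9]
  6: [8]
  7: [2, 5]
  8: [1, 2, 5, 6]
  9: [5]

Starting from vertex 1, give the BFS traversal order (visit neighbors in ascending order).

BFS from vertex 1 (neighbors processed in ascending order):
Visit order: 1, 3, 8, 2, 5, 6, 7, 0, 4, 9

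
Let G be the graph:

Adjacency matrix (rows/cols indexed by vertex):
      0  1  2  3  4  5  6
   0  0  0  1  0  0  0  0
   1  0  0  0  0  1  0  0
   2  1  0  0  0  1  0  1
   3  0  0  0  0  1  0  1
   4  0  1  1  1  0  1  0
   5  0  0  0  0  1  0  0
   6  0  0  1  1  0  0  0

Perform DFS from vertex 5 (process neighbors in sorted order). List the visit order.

DFS from vertex 5 (neighbors processed in ascending order):
Visit order: 5, 4, 1, 2, 0, 6, 3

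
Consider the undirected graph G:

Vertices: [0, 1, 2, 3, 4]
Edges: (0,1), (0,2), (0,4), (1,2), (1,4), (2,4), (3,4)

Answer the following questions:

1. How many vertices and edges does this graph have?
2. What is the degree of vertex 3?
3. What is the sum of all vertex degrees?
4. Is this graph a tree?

Count: 5 vertices, 7 edges.
Vertex 3 has neighbors [4], degree = 1.
Handshaking lemma: 2 * 7 = 14.
A tree on 5 vertices has 4 edges. This graph has 7 edges (3 extra). Not a tree.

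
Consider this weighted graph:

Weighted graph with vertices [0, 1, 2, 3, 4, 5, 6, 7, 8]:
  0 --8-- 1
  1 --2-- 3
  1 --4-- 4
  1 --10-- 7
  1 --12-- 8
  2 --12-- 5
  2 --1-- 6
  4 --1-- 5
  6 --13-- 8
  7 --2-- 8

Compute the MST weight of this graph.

Applying Kruskal's algorithm (sort edges by weight, add if no cycle):
  Add (2,6) w=1
  Add (4,5) w=1
  Add (1,3) w=2
  Add (7,8) w=2
  Add (1,4) w=4
  Add (0,1) w=8
  Add (1,7) w=10
  Skip (1,8) w=12 (creates cycle)
  Add (2,5) w=12
  Skip (6,8) w=13 (creates cycle)
MST weight = 40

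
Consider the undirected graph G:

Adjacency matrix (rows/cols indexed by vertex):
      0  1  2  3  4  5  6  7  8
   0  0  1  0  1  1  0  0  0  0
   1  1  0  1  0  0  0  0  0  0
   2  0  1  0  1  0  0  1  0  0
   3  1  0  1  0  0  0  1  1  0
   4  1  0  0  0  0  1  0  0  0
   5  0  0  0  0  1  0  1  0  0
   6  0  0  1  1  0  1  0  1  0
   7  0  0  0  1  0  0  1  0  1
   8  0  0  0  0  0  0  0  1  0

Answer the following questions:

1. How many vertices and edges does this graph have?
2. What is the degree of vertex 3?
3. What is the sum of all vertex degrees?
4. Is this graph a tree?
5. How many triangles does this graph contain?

Count: 9 vertices, 12 edges.
Vertex 3 has neighbors [0, 2, 6, 7], degree = 4.
Handshaking lemma: 2 * 12 = 24.
A tree on 9 vertices has 8 edges. This graph has 12 edges (4 extra). Not a tree.
Number of triangles = 2.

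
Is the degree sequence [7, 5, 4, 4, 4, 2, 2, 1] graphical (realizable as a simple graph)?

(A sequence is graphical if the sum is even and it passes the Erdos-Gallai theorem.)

Sum of degrees = 29. Sum is odd, so the sequence is NOT graphical.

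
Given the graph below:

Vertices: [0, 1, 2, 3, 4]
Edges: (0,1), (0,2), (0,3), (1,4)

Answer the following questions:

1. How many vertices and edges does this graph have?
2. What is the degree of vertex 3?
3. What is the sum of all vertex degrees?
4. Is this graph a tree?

Count: 5 vertices, 4 edges.
Vertex 3 has neighbors [0], degree = 1.
Handshaking lemma: 2 * 4 = 8.
A graph is a tree iff it is connected and has exactly n-1 edges. This graph is connected (all 5 vertices in one component) and has 5-1 = 4 edges. It is a tree.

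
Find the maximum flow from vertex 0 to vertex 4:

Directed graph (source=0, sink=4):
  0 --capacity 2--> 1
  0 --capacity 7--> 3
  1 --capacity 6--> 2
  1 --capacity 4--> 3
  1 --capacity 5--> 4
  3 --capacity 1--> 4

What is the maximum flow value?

Computing max flow:
  Flow on (0->1): 2/2
  Flow on (0->3): 1/7
  Flow on (1->4): 2/5
  Flow on (3->4): 1/1
Maximum flow = 3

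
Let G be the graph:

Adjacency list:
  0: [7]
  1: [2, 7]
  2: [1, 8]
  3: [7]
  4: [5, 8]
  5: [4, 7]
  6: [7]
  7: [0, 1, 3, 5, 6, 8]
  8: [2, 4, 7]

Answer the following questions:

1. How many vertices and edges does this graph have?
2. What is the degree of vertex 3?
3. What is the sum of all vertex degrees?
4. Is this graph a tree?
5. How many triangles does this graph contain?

Count: 9 vertices, 10 edges.
Vertex 3 has neighbors [7], degree = 1.
Handshaking lemma: 2 * 10 = 20.
A tree on 9 vertices has 8 edges. This graph has 10 edges (2 extra). Not a tree.
Number of triangles = 0.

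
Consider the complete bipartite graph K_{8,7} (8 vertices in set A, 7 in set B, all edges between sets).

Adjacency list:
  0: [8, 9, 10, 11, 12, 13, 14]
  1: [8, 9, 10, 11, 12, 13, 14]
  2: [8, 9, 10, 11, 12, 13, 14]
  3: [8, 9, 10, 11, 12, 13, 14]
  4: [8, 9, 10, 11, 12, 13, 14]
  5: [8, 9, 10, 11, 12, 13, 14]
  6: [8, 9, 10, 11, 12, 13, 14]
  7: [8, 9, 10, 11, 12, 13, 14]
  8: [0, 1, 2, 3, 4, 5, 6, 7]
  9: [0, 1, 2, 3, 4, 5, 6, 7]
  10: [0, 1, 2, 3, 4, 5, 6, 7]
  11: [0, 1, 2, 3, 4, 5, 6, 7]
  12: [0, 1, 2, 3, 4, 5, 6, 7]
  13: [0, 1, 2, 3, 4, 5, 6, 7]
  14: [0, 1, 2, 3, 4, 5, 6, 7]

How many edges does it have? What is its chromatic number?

K_{8,7} has 8 * 7 = 56 edges.
Bipartite graphs have chromatic number 2 (color each partition differently).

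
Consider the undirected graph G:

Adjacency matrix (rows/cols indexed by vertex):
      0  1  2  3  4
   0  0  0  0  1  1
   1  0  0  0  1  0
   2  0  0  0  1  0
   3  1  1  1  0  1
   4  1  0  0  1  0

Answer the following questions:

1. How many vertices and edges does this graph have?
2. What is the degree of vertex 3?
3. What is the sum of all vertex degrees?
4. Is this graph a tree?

Count: 5 vertices, 5 edges.
Vertex 3 has neighbors [0, 1, 2, 4], degree = 4.
Handshaking lemma: 2 * 5 = 10.
A tree on 5 vertices has 4 edges. This graph has 5 edges (1 extra). Not a tree.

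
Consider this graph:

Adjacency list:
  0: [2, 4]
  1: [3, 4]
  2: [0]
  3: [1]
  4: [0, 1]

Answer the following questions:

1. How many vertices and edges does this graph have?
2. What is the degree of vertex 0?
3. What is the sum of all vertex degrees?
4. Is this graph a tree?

Count: 5 vertices, 4 edges.
Vertex 0 has neighbors [2, 4], degree = 2.
Handshaking lemma: 2 * 4 = 8.
A graph is a tree iff it is connected and has exactly n-1 edges. This graph is connected (all 5 vertices in one component) and has 5-1 = 4 edges. It is a tree.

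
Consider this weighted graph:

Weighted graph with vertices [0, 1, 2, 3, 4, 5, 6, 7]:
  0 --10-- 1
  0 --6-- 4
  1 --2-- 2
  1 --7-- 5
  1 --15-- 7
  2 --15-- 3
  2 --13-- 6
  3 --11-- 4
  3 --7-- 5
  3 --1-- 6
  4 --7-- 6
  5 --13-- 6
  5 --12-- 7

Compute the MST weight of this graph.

Applying Kruskal's algorithm (sort edges by weight, add if no cycle):
  Add (3,6) w=1
  Add (1,2) w=2
  Add (0,4) w=6
  Add (1,5) w=7
  Add (3,5) w=7
  Add (4,6) w=7
  Skip (0,1) w=10 (creates cycle)
  Skip (3,4) w=11 (creates cycle)
  Add (5,7) w=12
  Skip (2,6) w=13 (creates cycle)
  Skip (5,6) w=13 (creates cycle)
  Skip (1,7) w=15 (creates cycle)
  Skip (2,3) w=15 (creates cycle)
MST weight = 42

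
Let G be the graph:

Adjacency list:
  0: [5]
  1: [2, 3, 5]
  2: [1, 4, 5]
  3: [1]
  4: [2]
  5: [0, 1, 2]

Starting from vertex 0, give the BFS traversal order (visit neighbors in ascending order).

BFS from vertex 0 (neighbors processed in ascending order):
Visit order: 0, 5, 1, 2, 3, 4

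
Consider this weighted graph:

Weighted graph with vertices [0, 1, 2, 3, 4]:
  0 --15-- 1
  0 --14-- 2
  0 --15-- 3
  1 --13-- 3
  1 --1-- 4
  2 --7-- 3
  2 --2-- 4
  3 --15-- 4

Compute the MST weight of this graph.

Applying Kruskal's algorithm (sort edges by weight, add if no cycle):
  Add (1,4) w=1
  Add (2,4) w=2
  Add (2,3) w=7
  Skip (1,3) w=13 (creates cycle)
  Add (0,2) w=14
  Skip (0,1) w=15 (creates cycle)
  Skip (0,3) w=15 (creates cycle)
  Skip (3,4) w=15 (creates cycle)
MST weight = 24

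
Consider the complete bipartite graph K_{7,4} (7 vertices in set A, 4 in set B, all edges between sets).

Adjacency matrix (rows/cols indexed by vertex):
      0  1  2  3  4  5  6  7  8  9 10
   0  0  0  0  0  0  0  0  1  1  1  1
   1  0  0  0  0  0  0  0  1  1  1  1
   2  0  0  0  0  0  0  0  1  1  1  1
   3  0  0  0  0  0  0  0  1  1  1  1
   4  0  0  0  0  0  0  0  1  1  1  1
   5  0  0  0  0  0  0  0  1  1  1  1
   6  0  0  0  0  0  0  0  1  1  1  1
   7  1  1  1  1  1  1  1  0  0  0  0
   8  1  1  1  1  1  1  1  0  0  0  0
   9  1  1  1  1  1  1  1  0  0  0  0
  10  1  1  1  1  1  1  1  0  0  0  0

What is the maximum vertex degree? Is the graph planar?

Set-A vertices have degree 4; set-B vertices have degree 7. Maximum degree = max(7,4) = 7.
K_{7,4} contains K_{3,3} as a subgraph (since both sides have >= 3 vertices); by Kuratowski's theorem it is not planar.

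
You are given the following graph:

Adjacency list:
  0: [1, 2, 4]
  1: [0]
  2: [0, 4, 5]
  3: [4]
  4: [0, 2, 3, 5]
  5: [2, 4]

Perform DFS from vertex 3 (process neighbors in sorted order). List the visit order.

DFS from vertex 3 (neighbors processed in ascending order):
Visit order: 3, 4, 0, 1, 2, 5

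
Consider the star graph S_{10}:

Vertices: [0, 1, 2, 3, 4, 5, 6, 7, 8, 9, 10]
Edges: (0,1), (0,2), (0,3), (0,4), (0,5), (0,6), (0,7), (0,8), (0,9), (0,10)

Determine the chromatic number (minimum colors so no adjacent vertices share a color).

S_{10} has one hub adjacent to 10 leaves; leaves are pairwise non-adjacent.
Color the hub 0 and every leaf 1.
Chromatic number = 2.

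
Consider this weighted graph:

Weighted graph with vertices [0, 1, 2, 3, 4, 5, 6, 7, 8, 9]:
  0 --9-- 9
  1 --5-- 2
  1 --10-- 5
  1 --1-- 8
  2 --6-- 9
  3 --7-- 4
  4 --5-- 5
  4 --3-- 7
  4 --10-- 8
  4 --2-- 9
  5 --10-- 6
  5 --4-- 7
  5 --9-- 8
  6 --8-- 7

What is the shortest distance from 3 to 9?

Using Dijkstra's algorithm from vertex 3:
Shortest path: 3 -> 4 -> 9
Total weight: 7 + 2 = 9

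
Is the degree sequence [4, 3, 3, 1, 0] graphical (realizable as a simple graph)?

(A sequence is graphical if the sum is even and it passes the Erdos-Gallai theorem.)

Sum of degrees = 11. Sum is odd, so the sequence is NOT graphical.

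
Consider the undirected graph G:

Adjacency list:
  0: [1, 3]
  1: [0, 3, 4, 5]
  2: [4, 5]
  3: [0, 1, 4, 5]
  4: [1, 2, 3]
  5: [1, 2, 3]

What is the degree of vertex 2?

Vertex 2 has neighbors [4, 5], so deg(2) = 2.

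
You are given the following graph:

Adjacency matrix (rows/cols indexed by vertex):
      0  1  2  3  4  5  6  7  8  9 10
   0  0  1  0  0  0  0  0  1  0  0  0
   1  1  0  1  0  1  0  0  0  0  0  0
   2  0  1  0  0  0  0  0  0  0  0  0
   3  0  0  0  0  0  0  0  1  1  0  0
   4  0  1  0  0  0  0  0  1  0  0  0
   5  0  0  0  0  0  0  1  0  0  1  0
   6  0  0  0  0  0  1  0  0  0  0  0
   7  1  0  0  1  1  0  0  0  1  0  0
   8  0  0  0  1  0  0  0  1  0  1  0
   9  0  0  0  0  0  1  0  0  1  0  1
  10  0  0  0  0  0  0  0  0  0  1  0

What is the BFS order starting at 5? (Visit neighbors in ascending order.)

BFS from vertex 5 (neighbors processed in ascending order):
Visit order: 5, 6, 9, 8, 10, 3, 7, 0, 4, 1, 2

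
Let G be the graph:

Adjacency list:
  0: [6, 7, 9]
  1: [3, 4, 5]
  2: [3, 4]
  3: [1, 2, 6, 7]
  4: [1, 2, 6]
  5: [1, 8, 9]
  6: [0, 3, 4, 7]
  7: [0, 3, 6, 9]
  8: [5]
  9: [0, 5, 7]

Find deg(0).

Vertex 0 has neighbors [6, 7, 9], so deg(0) = 3.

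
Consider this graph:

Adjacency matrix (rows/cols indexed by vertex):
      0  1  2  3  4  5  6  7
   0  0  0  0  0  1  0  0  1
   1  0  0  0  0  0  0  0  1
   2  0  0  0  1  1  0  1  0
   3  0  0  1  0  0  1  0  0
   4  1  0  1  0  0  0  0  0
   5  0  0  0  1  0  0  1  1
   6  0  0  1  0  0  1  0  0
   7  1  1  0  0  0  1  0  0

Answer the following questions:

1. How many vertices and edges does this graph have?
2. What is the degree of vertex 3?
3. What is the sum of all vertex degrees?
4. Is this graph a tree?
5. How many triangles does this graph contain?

Count: 8 vertices, 9 edges.
Vertex 3 has neighbors [2, 5], degree = 2.
Handshaking lemma: 2 * 9 = 18.
A tree on 8 vertices has 7 edges. This graph has 9 edges (2 extra). Not a tree.
Number of triangles = 0.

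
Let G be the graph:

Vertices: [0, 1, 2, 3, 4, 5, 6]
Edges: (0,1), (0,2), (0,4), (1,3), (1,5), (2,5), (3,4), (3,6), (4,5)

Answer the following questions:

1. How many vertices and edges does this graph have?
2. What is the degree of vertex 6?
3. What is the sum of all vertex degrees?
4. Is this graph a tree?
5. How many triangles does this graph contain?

Count: 7 vertices, 9 edges.
Vertex 6 has neighbors [3], degree = 1.
Handshaking lemma: 2 * 9 = 18.
A tree on 7 vertices has 6 edges. This graph has 9 edges (3 extra). Not a tree.
Number of triangles = 0.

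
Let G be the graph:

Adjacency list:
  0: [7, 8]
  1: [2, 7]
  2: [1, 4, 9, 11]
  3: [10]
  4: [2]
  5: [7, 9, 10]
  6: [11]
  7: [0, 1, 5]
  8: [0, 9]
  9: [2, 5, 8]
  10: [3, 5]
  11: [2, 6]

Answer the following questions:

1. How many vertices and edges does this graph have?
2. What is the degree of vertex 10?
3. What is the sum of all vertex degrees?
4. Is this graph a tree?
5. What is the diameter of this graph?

Count: 12 vertices, 13 edges.
Vertex 10 has neighbors [3, 5], degree = 2.
Handshaking lemma: 2 * 13 = 26.
A tree on 12 vertices has 11 edges. This graph has 13 edges (2 extra). Not a tree.
Diameter (longest shortest path) = 6.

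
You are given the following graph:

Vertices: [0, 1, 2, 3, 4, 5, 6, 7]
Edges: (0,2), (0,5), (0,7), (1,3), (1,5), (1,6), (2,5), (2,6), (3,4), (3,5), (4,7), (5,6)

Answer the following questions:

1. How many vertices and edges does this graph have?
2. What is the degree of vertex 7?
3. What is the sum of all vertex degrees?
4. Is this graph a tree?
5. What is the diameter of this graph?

Count: 8 vertices, 12 edges.
Vertex 7 has neighbors [0, 4], degree = 2.
Handshaking lemma: 2 * 12 = 24.
A tree on 8 vertices has 7 edges. This graph has 12 edges (5 extra). Not a tree.
Diameter (longest shortest path) = 3.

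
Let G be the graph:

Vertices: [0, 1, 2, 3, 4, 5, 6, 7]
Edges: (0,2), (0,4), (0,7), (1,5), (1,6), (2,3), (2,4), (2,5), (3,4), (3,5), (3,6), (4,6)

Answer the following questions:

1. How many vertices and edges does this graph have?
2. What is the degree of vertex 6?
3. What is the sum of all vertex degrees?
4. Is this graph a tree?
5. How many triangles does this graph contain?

Count: 8 vertices, 12 edges.
Vertex 6 has neighbors [1, 3, 4], degree = 3.
Handshaking lemma: 2 * 12 = 24.
A tree on 8 vertices has 7 edges. This graph has 12 edges (5 extra). Not a tree.
Number of triangles = 4.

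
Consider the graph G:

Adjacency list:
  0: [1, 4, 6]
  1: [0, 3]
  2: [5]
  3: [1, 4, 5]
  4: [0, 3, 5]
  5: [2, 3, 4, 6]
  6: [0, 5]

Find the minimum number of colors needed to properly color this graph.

The graph has a maximum clique of size 3 (lower bound on chromatic number).
A valid 3-coloring: {0: 0, 1: 2, 2: 1, 3: 1, 4: 2, 5: 0, 6: 1}.
Chromatic number = 3.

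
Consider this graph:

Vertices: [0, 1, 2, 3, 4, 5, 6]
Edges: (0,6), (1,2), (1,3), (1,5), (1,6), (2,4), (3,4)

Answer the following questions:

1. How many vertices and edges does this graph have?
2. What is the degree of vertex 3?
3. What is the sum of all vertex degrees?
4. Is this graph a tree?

Count: 7 vertices, 7 edges.
Vertex 3 has neighbors [1, 4], degree = 2.
Handshaking lemma: 2 * 7 = 14.
A tree on 7 vertices has 6 edges. This graph has 7 edges (1 extra). Not a tree.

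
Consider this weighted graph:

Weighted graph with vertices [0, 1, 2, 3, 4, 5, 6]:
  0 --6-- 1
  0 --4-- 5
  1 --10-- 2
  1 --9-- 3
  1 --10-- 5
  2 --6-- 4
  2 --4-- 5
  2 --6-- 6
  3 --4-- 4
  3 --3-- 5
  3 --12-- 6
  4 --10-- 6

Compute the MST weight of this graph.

Applying Kruskal's algorithm (sort edges by weight, add if no cycle):
  Add (3,5) w=3
  Add (0,5) w=4
  Add (2,5) w=4
  Add (3,4) w=4
  Add (0,1) w=6
  Skip (2,4) w=6 (creates cycle)
  Add (2,6) w=6
  Skip (1,3) w=9 (creates cycle)
  Skip (1,2) w=10 (creates cycle)
  Skip (1,5) w=10 (creates cycle)
  Skip (4,6) w=10 (creates cycle)
  Skip (3,6) w=12 (creates cycle)
MST weight = 27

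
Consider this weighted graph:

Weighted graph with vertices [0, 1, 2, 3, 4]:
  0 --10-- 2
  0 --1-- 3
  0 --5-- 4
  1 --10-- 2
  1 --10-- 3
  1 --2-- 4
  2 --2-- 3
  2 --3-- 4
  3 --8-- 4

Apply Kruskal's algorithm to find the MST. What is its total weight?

Applying Kruskal's algorithm (sort edges by weight, add if no cycle):
  Add (0,3) w=1
  Add (1,4) w=2
  Add (2,3) w=2
  Add (2,4) w=3
  Skip (0,4) w=5 (creates cycle)
  Skip (3,4) w=8 (creates cycle)
  Skip (0,2) w=10 (creates cycle)
  Skip (1,3) w=10 (creates cycle)
  Skip (1,2) w=10 (creates cycle)
MST weight = 8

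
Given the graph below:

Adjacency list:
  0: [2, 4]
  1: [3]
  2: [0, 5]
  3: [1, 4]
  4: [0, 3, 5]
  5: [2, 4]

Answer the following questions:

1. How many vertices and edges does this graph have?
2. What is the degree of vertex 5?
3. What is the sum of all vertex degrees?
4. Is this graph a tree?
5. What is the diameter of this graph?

Count: 6 vertices, 6 edges.
Vertex 5 has neighbors [2, 4], degree = 2.
Handshaking lemma: 2 * 6 = 12.
A tree on 6 vertices has 5 edges. This graph has 6 edges (1 extra). Not a tree.
Diameter (longest shortest path) = 4.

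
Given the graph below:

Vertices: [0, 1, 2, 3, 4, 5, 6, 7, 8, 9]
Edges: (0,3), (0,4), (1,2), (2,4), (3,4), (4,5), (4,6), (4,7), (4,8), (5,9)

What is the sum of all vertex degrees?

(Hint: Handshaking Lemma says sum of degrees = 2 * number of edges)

Count edges: 10 edges.
By Handshaking Lemma: sum of degrees = 2 * 10 = 20.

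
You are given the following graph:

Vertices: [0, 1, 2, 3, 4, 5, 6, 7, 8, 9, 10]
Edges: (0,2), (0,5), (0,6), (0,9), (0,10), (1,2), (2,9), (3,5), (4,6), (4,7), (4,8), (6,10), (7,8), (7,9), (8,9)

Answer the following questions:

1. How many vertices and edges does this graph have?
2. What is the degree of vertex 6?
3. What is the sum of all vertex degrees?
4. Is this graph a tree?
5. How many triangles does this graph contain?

Count: 11 vertices, 15 edges.
Vertex 6 has neighbors [0, 4, 10], degree = 3.
Handshaking lemma: 2 * 15 = 30.
A tree on 11 vertices has 10 edges. This graph has 15 edges (5 extra). Not a tree.
Number of triangles = 4.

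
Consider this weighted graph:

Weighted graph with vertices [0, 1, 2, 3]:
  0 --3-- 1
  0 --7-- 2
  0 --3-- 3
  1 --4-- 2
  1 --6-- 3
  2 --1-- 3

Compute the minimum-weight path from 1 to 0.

Using Dijkstra's algorithm from vertex 1:
Shortest path: 1 -> 0
Total weight: 3 = 3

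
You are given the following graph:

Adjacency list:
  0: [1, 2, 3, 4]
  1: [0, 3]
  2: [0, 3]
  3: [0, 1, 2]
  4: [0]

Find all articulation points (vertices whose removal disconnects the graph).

An articulation point is a vertex whose removal disconnects the graph.
Articulation points: [0]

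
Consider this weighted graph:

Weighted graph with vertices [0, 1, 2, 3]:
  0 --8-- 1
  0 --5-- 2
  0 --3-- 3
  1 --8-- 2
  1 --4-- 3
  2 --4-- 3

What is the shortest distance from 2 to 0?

Using Dijkstra's algorithm from vertex 2:
Shortest path: 2 -> 0
Total weight: 5 = 5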